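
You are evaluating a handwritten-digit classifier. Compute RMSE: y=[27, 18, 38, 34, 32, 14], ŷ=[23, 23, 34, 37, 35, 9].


MSE = 100/6 = 16.6667
RMSE = √(100/6) = 4.0825

4.0825


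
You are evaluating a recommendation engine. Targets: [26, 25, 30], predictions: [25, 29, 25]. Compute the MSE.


Squared errors: (26-25)²=1, (25-29)²=16, (30-25)²=25
Sum = 42
MSE = 42/3 = 14

14


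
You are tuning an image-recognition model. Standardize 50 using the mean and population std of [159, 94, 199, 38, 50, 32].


μ = 95.3333, σ = 63.4499
z = (50 - 95.3333)/63.4499 = -0.7145

-0.7145


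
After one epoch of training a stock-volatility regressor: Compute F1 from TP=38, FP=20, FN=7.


Precision = 38/58 = 0.6552
Recall = 38/45 = 0.8444
F1 = 2·P·R/(P+R) = 2·TP/(2·TP+FP+FN) = 76/(76+20+7) = 76/103 = 0.7379

0.7379


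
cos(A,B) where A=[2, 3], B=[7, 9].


A·B = 2·7 + 3·9 = 41
‖A‖ = √13 = 3.6056, ‖B‖ = √130 = 11.4018
cos = 41/(√13·√130) = 41/√1690 = 0.9973

0.9973


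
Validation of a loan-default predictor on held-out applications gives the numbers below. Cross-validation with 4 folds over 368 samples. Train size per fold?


Fold size = 368/4 = 92
Training per fold = 368 - 92 = 276

276


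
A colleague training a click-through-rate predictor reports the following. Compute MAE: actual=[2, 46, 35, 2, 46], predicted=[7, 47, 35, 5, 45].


Absolute errors: |2-7|=5, |46-47|=1, |35-35|=0, |2-5|=3, |46-45|=1
Sum = 10
MAE = 10/5 = 2

2


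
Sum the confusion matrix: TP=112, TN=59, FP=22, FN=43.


Total = TP + TN + FP + FN
= 112 + 59 + 22 + 43
= 236
(Predicted positive: 134, predicted negative: 102)

236


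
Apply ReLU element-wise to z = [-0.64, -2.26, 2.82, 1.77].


ReLU(-0.64) = max(0, -0.64) = 0.0
ReLU(-2.26) = max(0, -2.26) = 0.0
ReLU(2.82) = max(0, 2.82) = 2.82
ReLU(1.77) = max(0, 1.77) = 1.77
result = [0.0, 0.0, 2.82, 1.77]

[0.0, 0.0, 2.82, 1.77]


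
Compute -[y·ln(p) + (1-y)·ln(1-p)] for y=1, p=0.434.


BCE = -[y·ln(p) + (1-y)·ln(1-p)]
= -1·ln(0.434) - 0
= -ln(0.434) = 0.8347

0.8347


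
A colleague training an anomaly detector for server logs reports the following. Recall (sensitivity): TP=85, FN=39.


Recall = TP/(TP+FN)
= 85/(85+39)
= 85/124 = 68.55%

68.55%


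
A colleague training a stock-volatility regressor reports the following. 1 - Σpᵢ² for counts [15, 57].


Probabilities: [15/72, 57/72] ≈ [0.2083, 0.7917]
Σpᵢ² = (225 + 3249)/72² = 3474/5184
Gini = 1 - Σpᵢ² = 1 - 3474/5184 = 0.3299

0.3299


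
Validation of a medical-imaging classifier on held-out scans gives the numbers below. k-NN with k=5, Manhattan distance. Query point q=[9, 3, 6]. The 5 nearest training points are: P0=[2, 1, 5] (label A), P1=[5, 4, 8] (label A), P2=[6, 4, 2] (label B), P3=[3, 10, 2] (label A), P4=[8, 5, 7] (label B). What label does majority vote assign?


d(q,P0) = 10  (label A)
d(q,P1) = 7  (label A)
d(q,P2) = 8  (label B)
d(q,P3) = 17  (label A)
d(q,P4) = 4  (label B)
Votes: A=3, B=2
Majority → A

A


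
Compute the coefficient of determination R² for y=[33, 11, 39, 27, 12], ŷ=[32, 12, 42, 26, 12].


ȳ = 24.4
SS_res = Σ(y-ŷ)² = 12
SS_tot = Σ(y-ȳ)² = 627.2
R² = 1 - SS_res/SS_tot = 1 - 0.0191 = 0.9809

0.9809


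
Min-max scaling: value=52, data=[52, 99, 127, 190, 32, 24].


min=24, max=190
(52-24)/(190-24) = 28/166 = 0.1687

0.1687


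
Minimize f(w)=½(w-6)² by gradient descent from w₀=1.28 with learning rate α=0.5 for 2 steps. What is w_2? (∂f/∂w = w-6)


step 1: grad = 1.28-6 = -4.72; w = 1.28 - 0.5·(-4.72) = 3.64
step 2: grad = 3.64-6 = -2.36; w = 3.64 - 0.5·(-2.36) = 4.82

4.82


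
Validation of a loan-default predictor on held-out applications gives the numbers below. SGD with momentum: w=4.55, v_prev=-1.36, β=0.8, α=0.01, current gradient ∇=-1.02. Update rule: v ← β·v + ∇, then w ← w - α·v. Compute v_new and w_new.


v_new = 0.8·-1.36 - 1.02 = -1.088 - 1.02 = -2.108
w_new = 4.55 - 0.01·-2.108 = 4.55 + 0.02108 = 4.57108

v_new=-2.108, w_new=4.57108


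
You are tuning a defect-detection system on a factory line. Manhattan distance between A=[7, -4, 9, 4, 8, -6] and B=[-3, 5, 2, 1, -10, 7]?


d = |7+ 3| + |-4-5| + |9-2| + |4-1| + |8+ 10| + |-6-7|
  = 10 + 9 + 7 + 3 + 18 + 13
  = 60

60


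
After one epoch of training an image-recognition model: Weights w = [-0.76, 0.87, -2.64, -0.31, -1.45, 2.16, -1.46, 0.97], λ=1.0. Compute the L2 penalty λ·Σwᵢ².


‖w‖₂² = (-0.76)² + (0.87)² + (-2.64)² + (-0.31)² + (-1.45)² + (2.16)² + (-1.46)² + (0.97)²
     = 0.5776 + 0.7569 + 6.9696 + 0.0961 + 2.1025 + 4.6656 + 2.1316 + 0.9409
     = 18.2408
λ·‖w‖₂² = 1.0·18.2408 = 18.2408

18.2408


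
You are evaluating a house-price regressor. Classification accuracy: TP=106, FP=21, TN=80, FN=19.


Accuracy = (TP+TN)/(TP+TN+FP+FN)
= (106+80)/(226)
= 186/226 = 82.3%

82.3%


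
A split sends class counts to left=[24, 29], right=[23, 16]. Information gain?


Parent = [47, 45], H_parent = 0.9997
H_left = 0.9936 (n=53), H_right = 0.9766 (n=39)
H_children = (53/92)·0.9936 + (39/92)·0.9766 = 0.9864
IG = 0.9997 - 0.9864 = 0.0133

0.0133


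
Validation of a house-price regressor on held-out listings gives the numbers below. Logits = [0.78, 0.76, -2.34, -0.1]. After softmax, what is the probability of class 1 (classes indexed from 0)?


Exponentials: e^0.78=2.1815, e^0.76=2.1383, e^-2.34=0.0963, e^-0.1=0.9048
Sum = 5.3209
Softmax = [0.41, 0.4019, 0.0181, 0.1701]
p[1] = 2.1383/5.3209 = 0.4019

0.4019


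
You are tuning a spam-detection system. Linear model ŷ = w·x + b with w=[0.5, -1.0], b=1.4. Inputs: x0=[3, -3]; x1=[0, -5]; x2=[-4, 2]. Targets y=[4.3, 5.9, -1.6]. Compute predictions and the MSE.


ŷ0 = (0.5)·(3) + (-1.0)·(-3) + 1.4 = 5.9
ŷ1 = (0.5)·(0) + (-1.0)·(-5) + 1.4 = 6.4
ŷ2 = (0.5)·(-4) + (-1.0)·(2) + 1.4 = -2.6
errors² = [2.56, 0.25, 1.0]
MSE = 3.8100/3 = 1.27

1.27


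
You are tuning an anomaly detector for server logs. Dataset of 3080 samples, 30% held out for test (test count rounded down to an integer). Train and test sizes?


Test = ⌊3080·30/100⌋ = 924
Train = 3080 - 924 = 2156

Train: 2156, Test: 924


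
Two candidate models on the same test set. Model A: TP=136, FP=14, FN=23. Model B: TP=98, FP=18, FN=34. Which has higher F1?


Model A: P=136/150=0.9067, R=136/159=0.8553, F1=2PR/(P+R)=2TP/(2TP+FP+FN)=272/309=0.8803
Model B: P=98/116=0.8448, R=98/132=0.7424, F1=2PR/(P+R)=2TP/(2TP+FP+FN)=196/248=0.7903
0.8803 > 0.7903 → Model A

Model A


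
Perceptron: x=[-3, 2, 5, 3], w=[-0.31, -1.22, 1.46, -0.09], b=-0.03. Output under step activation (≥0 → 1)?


z = (-3)·(-0.31) + (2)·(-1.22) + (5)·(1.46) + (3)·(-0.09) - 0.03
  = 5.49
step(z) = 1 (z≥0)

1


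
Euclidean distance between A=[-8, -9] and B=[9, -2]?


d = √((-8-9)² + (-9+ 2)²)
  = √(289 + 49)
  = √338 = 18.3848

18.3848


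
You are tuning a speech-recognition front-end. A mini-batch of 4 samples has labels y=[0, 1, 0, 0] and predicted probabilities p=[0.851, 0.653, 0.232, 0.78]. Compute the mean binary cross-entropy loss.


L[0] = -ln(1-0.851) = -ln(0.149) = 1.9038
L[1] = -ln(0.653) = 0.4262
L[2] = -ln(1-0.232) = -ln(0.768) = 0.264
L[3] = -ln(1-0.78) = -ln(0.22) = 1.5141
mean = (1.9038 + 0.4262 + 0.264 + 1.5141)/4 = 1.027

1.027


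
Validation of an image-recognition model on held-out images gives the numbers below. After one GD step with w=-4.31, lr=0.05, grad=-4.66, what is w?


w_new = w - α·∇
= -4.31 - 0.05·-4.66
= -4.31 + 0.233
= -4.077

-4.077


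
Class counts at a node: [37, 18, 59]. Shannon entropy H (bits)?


Probabilities: [37/114, 18/114, 59/114] ≈ [0.3246, 0.1579, 0.5175]
H = -((37/114)·log₂(37/114) + (18/114)·log₂(18/114) + (59/114)·log₂(59/114))
  = 1.4392 bits

1.4392 bits


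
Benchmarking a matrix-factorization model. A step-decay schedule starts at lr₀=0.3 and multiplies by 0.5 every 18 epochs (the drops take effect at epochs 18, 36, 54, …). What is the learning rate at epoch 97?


n_drops = ⌊97/18⌋ = 5
lr = 0.3·0.5^5 = 0.3·0.03125 = 0.009375

0.009375


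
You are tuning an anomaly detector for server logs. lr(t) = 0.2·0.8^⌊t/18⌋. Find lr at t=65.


n_drops = ⌊65/18⌋ = 3
lr = 0.2·0.8^3 = 0.2·0.512 = 0.1024

0.1024


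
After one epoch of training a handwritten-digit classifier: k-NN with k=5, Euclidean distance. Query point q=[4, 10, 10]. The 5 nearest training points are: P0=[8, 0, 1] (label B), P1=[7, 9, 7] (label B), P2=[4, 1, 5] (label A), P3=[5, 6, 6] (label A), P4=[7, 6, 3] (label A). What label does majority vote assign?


d(q,P0) = 14.0357  (label B)
d(q,P1) = 4.3589  (label B)
d(q,P2) = 10.2956  (label A)
d(q,P3) = 5.7446  (label A)
d(q,P4) = 8.6023  (label A)
Votes: A=3, B=2
Majority → A

A


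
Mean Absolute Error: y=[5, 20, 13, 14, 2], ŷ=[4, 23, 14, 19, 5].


Absolute errors: |5-4|=1, |20-23|=3, |13-14|=1, |14-19|=5, |2-5|=3
Sum = 13
MAE = 13/5 = 13/5

13/5


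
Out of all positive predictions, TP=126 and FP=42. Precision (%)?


Precision = TP/(TP+FP)
= 126/(126+42)
= 126/168 = 75.0%

75.0%


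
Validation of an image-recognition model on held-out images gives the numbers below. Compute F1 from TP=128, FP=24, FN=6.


Precision = 128/152 = 0.8421
Recall = 128/134 = 0.9552
F1 = 2·P·R/(P+R) = 2·TP/(2·TP+FP+FN) = 256/(256+24+6) = 256/286 = 0.8951

0.8951


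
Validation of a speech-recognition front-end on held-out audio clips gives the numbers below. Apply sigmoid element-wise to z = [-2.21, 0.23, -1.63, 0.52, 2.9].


σ(-2.21) = 1/(1+e^2.21) = 0.0989
σ(0.23) = 1/(1+e^-0.23) = 0.5572
σ(-1.63) = 1/(1+e^1.63) = 0.1638
σ(0.52) = 1/(1+e^-0.52) = 0.6271
σ(2.9) = 1/(1+e^-2.9) = 0.9478
result = [0.0989, 0.5572, 0.1638, 0.6271, 0.9478]

[0.0989, 0.5572, 0.1638, 0.6271, 0.9478]


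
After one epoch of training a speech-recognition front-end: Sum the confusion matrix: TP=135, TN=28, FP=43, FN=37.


Total = TP + TN + FP + FN
= 135 + 28 + 43 + 37
= 243
(Predicted positive: 178, predicted negative: 65)

243


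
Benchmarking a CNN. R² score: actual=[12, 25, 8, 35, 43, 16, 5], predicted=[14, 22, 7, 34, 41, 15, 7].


ȳ = 20.5714
SS_res = Σ(y-ŷ)² = 24
SS_tot = Σ(y-ȳ)² = 1225.71
R² = 1 - SS_res/SS_tot = 1 - 0.0196 = 0.9804

0.9804


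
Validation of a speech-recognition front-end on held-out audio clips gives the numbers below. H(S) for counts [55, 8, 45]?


Probabilities: [55/108, 8/108, 45/108] ≈ [0.5093, 0.0741, 0.4167]
H = -((55/108)·log₂(55/108) + (8/108)·log₂(8/108) + (45/108)·log₂(45/108))
  = 1.3002 bits

1.3002 bits


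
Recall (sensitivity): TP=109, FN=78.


Recall = TP/(TP+FN)
= 109/(109+78)
= 109/187 = 58.29%

58.29%


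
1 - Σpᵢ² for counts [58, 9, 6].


Probabilities: [58/73, 9/73, 6/73] ≈ [0.7945, 0.1233, 0.0822]
Σpᵢ² = (3364 + 81 + 36)/73² = 3481/5329
Gini = 1 - Σpᵢ² = 1 - 3481/5329 = 0.3468

0.3468


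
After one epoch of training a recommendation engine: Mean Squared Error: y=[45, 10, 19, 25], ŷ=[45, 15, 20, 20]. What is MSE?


Squared errors: (45-45)²=0, (10-15)²=25, (19-20)²=1, (25-20)²=25
Sum = 51
MSE = 51/4 = 51/4

51/4


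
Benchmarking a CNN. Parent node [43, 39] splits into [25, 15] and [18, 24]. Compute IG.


Parent = [43, 39], H_parent = 0.9983
H_left = 0.9544 (n=40), H_right = 0.9852 (n=42)
H_children = (40/82)·0.9544 + (42/82)·0.9852 = 0.9702
IG = 0.9983 - 0.9702 = 0.0281

0.0281


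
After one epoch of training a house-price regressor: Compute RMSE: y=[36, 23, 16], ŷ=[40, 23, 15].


MSE = 17/3 = 5.6667
RMSE = √(17/3) = 2.3805

2.3805


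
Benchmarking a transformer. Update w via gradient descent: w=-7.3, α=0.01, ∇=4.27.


w_new = w - α·∇
= -7.3 - 0.01·4.27
= -7.3 - 0.0427
= -7.3427

-7.3427


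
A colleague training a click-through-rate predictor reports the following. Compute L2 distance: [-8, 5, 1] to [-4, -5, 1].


d = √((-8+ 4)² + (5+ 5)² + (1-1)²)
  = √(16 + 100 + 0)
  = √116 = 10.7703

10.7703


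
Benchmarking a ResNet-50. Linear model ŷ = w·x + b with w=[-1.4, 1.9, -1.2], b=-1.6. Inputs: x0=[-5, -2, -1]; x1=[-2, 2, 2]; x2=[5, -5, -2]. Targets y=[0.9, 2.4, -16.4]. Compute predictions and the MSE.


ŷ0 = (-1.4)·(-5) + (1.9)·(-2) + (-1.2)·(-1) - 1.6 = 2.8
ŷ1 = (-1.4)·(-2) + (1.9)·(2) + (-1.2)·(2) - 1.6 = 2.6
ŷ2 = (-1.4)·(5) + (1.9)·(-5) + (-1.2)·(-2) - 1.6 = -15.7
errors² = [3.61, 0.04, 0.49]
MSE = 4.1400/3 = 1.38

1.38


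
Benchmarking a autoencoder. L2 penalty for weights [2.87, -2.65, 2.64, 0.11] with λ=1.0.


‖w‖₂² = (2.87)² + (-2.65)² + (2.64)² + (0.11)²
     = 8.2369 + 7.0225 + 6.9696 + 0.0121
     = 22.2411
λ·‖w‖₂² = 1.0·22.2411 = 22.2411

22.2411


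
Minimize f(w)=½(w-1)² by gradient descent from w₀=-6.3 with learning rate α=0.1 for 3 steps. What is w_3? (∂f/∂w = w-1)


step 1: grad = -6.3-1 = -7.3; w = -6.3 - 0.1·(-7.3) = -5.57
step 2: grad = -5.57-1 = -6.57; w = -5.57 - 0.1·(-6.57) = -4.913
step 3: grad = -4.913-1 = -5.913; w = -4.913 - 0.1·(-5.913) = -4.3217

-4.3217


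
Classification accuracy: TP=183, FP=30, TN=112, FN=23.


Accuracy = (TP+TN)/(TP+TN+FP+FN)
= (183+112)/(348)
= 295/348 = 84.77%

84.77%


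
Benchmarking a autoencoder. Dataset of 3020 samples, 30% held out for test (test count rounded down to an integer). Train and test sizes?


Test = ⌊3020·30/100⌋ = 906
Train = 3020 - 906 = 2114

Train: 2114, Test: 906


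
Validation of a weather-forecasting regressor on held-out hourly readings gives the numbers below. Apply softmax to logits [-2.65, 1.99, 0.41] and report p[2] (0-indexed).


Exponentials: e^-2.65=0.0707, e^1.99=7.3155, e^0.41=1.5068
Sum = 8.893
Softmax = [0.0079, 0.8226, 0.1694]
p[2] = 1.5068/8.893 = 0.1694

0.1694


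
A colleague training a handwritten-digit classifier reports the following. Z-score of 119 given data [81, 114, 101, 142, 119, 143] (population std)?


μ = 116.6667, σ = 21.853
z = (119 - 116.6667)/21.853 = 0.1068

0.1068


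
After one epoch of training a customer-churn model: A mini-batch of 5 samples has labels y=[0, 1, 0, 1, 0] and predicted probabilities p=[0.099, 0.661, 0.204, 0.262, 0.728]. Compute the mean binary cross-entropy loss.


L[0] = -ln(1-0.099) = -ln(0.901) = 0.1043
L[1] = -ln(0.661) = 0.414
L[2] = -ln(1-0.204) = -ln(0.796) = 0.2282
L[3] = -ln(0.262) = 1.3394
L[4] = -ln(1-0.728) = -ln(0.272) = 1.302
mean = (0.1043 + 0.414 + 0.2282 + 1.3394 + 1.302)/5 = 0.6776

0.6776


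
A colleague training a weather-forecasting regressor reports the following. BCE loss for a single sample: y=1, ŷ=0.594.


BCE = -[y·ln(p) + (1-y)·ln(1-p)]
= -1·ln(0.594) - 0
= -ln(0.594) = 0.5209

0.5209


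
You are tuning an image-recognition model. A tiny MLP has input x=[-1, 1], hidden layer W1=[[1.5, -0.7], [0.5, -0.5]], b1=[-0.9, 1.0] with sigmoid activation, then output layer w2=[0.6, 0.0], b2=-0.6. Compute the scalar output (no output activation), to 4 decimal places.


z1[0] = (1.5)·(-1) + (-0.7)·(1) - 0.9 = -3.1
z1[1] = (0.5)·(-1) + (-0.5)·(1) + 1.0 = 0.0
h = sigmoid(z1) = [0.0431, 0.5]
output = (0.6)·(0.0431) + (0.0)·(0.5) - 0.6 = -0.5741

-0.5741


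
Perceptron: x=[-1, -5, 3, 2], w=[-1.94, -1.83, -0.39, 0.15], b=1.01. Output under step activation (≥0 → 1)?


z = (-1)·(-1.94) + (-5)·(-1.83) + (3)·(-0.39) + (2)·(0.15) + 1.01
  = 11.23
step(z) = 1 (z≥0)

1


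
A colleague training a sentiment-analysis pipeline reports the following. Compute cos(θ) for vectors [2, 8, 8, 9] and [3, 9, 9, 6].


A·B = 2·3 + 8·9 + 8·9 + 9·6 = 204
‖A‖ = √213 = 14.5945, ‖B‖ = √207 = 14.3875
cos = 204/(√213·√207) = 204/√44091 = 0.9715

0.9715


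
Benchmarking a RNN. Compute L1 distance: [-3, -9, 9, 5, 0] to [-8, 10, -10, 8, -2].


d = |-3+ 8| + |-9-10| + |9+ 10| + |5-8| + |0+ 2|
  = 5 + 19 + 19 + 3 + 2
  = 48

48


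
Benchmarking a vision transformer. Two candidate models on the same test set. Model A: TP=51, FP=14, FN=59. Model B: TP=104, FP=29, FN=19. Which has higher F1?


Model A: P=51/65=0.7846, R=51/110=0.4636, F1=2PR/(P+R)=2TP/(2TP+FP+FN)=102/175=0.5829
Model B: P=104/133=0.782, R=104/123=0.8455, F1=2PR/(P+R)=2TP/(2TP+FP+FN)=208/256=0.8125
0.5829 < 0.8125 → Model B

Model B


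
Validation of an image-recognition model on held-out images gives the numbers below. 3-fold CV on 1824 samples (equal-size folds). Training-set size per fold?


Fold size = 1824/3 = 608
Training per fold = 1824 - 608 = 1216

1216


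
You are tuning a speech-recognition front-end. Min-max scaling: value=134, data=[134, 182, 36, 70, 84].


min=36, max=182
(134-36)/(182-36) = 98/146 = 0.6712

0.6712


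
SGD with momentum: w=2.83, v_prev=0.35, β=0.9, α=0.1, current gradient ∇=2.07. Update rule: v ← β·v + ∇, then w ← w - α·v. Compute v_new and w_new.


v_new = 0.9·0.35 + 2.07 = 0.315 + 2.07 = 2.385
w_new = 2.83 - 0.1·2.385 = 2.83 - 0.2385 = 2.5915

v_new=2.385, w_new=2.5915


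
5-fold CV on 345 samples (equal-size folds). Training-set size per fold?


Fold size = 345/5 = 69
Training per fold = 345 - 69 = 276

276


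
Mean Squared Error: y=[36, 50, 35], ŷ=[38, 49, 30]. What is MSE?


Squared errors: (36-38)²=4, (50-49)²=1, (35-30)²=25
Sum = 30
MSE = 30/3 = 10

10


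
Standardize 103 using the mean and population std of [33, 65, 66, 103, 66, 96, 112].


μ = 77.2857, σ = 25.5886
z = (103 - 77.2857)/25.5886 = 1.0049

1.0049


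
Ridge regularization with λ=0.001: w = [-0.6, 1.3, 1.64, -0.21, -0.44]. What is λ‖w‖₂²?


‖w‖₂² = (-0.6)² + (1.3)² + (1.64)² + (-0.21)² + (-0.44)²
     = 0.36 + 1.69 + 2.6896 + 0.0441 + 0.1936
     = 4.9773
λ·‖w‖₂² = 0.001·4.9773 = 0.004977

0.004977


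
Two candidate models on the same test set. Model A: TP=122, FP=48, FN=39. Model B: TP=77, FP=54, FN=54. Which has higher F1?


Model A: P=122/170=0.7176, R=122/161=0.7578, F1=2PR/(P+R)=2TP/(2TP+FP+FN)=244/331=0.7372
Model B: P=77/131=0.5878, R=77/131=0.5878, F1=2PR/(P+R)=2TP/(2TP+FP+FN)=154/262=0.5878
0.7372 > 0.5878 → Model A

Model A


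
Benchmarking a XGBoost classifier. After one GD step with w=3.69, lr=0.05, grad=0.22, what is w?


w_new = w - α·∇
= 3.69 - 0.05·0.22
= 3.69 - 0.011
= 3.679

3.679


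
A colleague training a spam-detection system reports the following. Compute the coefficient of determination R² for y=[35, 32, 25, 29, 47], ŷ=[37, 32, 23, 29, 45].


ȳ = 33.6
SS_res = Σ(y-ŷ)² = 12
SS_tot = Σ(y-ȳ)² = 279.2
R² = 1 - SS_res/SS_tot = 1 - 0.043 = 0.957

0.957


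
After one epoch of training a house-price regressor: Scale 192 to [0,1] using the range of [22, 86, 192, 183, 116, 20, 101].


min=20, max=192
(192-20)/(192-20) = 172/172 = 1.0

1.0


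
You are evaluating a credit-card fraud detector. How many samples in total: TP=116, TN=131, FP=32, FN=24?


Total = TP + TN + FP + FN
= 116 + 131 + 32 + 24
= 303
(Predicted positive: 148, predicted negative: 155)

303


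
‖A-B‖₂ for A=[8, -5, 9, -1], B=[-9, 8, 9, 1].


d = √((8+ 9)² + (-5-8)² + (9-9)² + (-1-1)²)
  = √(289 + 169 + 0 + 4)
  = √462 = 21.4942

21.4942


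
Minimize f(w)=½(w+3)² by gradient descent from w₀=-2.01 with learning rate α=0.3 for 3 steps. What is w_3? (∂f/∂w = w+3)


step 1: grad = -2.01+3 = 0.99; w = -2.01 - 0.3·(0.99) = -2.307
step 2: grad = -2.307+3 = 0.693; w = -2.307 - 0.3·(0.693) = -2.5149
step 3: grad = -2.5149+3 = 0.4851; w = -2.5149 - 0.3·(0.4851) = -2.66043

-2.66043


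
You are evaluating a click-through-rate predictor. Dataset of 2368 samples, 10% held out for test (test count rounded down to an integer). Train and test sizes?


Test = ⌊2368·10/100⌋ = 236
Train = 2368 - 236 = 2132

Train: 2132, Test: 236


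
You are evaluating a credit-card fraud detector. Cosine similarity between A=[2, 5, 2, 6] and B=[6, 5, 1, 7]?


A·B = 2·6 + 5·5 + 2·1 + 6·7 = 81
‖A‖ = √69 = 8.3066, ‖B‖ = √111 = 10.5357
cos = 81/(√69·√111) = 81/√7659 = 0.9255

0.9255


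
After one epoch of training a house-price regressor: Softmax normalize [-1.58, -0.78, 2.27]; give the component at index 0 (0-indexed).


Exponentials: e^-1.58=0.206, e^-0.78=0.4584, e^2.27=9.6794
Sum = 10.3438
Softmax = [0.0199, 0.0443, 0.9358]
p[0] = 0.206/10.3438 = 0.0199

0.0199


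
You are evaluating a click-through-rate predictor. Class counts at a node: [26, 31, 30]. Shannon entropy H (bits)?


Probabilities: [26/87, 31/87, 30/87] ≈ [0.2989, 0.3563, 0.3448]
H = -((26/87)·log₂(26/87) + (31/87)·log₂(31/87) + (30/87)·log₂(30/87))
  = 1.5809 bits

1.5809 bits


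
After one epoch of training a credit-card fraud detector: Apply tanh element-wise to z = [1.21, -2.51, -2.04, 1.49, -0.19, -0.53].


tanh(1.21) = 0.8367
tanh(-2.51) = -0.9869
tanh(-2.04) = -0.9667
tanh(1.49) = 0.9033
tanh(-0.19) = -0.1877
tanh(-0.53) = -0.4854
result = [0.8367, -0.9869, -0.9667, 0.9033, -0.1877, -0.4854]

[0.8367, -0.9869, -0.9667, 0.9033, -0.1877, -0.4854]


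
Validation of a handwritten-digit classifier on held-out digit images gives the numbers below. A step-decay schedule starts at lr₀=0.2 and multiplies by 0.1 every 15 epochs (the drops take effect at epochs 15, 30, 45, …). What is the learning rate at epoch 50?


n_drops = ⌊50/15⌋ = 3
lr = 0.2·0.1^3 = 0.2·0.001 = 0.0002

0.0002


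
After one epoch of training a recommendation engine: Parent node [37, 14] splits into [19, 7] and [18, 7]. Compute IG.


Parent = [37, 14], H_parent = 0.8479
H_left = 0.8404 (n=26), H_right = 0.8555 (n=25)
H_children = (26/51)·0.8404 + (25/51)·0.8555 = 0.8478
IG = 0.8479 - 0.8478 = 0.0001

0.0001


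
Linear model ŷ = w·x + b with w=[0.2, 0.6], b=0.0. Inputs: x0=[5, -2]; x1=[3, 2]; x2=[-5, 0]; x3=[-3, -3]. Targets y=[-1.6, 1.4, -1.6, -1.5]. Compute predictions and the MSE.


ŷ0 = (0.2)·(5) + (0.6)·(-2) + 0.0 = -0.2
ŷ1 = (0.2)·(3) + (0.6)·(2) + 0.0 = 1.8
ŷ2 = (0.2)·(-5) + (0.6)·(0) + 0.0 = -1.0
ŷ3 = (0.2)·(-3) + (0.6)·(-3) + 0.0 = -2.4
errors² = [1.96, 0.16, 0.36, 0.81]
MSE = 3.2900/4 = 0.8225

0.8225


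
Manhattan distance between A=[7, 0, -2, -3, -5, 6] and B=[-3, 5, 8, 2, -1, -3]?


d = |7+ 3| + |0-5| + |-2-8| + |-3-2| + |-5+ 1| + |6+ 3|
  = 10 + 5 + 10 + 5 + 4 + 9
  = 43

43


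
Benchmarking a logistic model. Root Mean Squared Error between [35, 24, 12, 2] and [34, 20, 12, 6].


MSE = 33/4 = 8.25
RMSE = √(33/4) = 2.8723

2.8723


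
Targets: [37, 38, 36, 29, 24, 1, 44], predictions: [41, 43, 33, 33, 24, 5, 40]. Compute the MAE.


Absolute errors: |37-41|=4, |38-43|=5, |36-33|=3, |29-33|=4, |24-24|=0, |1-5|=4, |44-40|=4
Sum = 24
MAE = 24/7 = 24/7

24/7


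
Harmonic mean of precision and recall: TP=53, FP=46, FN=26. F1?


Precision = 53/99 = 0.5354
Recall = 53/79 = 0.6709
F1 = 2·P·R/(P+R) = 2·TP/(2·TP+FP+FN) = 106/(106+46+26) = 106/178 = 0.5955

0.5955


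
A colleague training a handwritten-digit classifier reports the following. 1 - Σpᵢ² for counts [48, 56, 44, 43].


Probabilities: [48/191, 56/191, 44/191, 43/191] ≈ [0.2513, 0.2932, 0.2304, 0.2251]
Σpᵢ² = (2304 + 3136 + 1936 + 1849)/191² = 9225/36481
Gini = 1 - Σpᵢ² = 1 - 9225/36481 = 0.7471

0.7471


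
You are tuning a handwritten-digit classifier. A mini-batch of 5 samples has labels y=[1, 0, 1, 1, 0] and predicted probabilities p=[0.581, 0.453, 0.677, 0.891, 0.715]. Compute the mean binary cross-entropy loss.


L[0] = -ln(0.581) = 0.543
L[1] = -ln(1-0.453) = -ln(0.547) = 0.6033
L[2] = -ln(0.677) = 0.3901
L[3] = -ln(0.891) = 0.1154
L[4] = -ln(1-0.715) = -ln(0.285) = 1.2553
mean = (0.543 + 0.6033 + 0.3901 + 0.1154 + 1.2553)/5 = 0.5814

0.5814


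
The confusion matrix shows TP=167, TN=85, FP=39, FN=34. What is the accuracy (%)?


Accuracy = (TP+TN)/(TP+TN+FP+FN)
= (167+85)/(325)
= 252/325 = 77.54%

77.54%


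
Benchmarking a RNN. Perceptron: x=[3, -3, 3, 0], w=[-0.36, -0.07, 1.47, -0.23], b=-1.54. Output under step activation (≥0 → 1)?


z = (3)·(-0.36) + (-3)·(-0.07) + (3)·(1.47) + (0)·(-0.23) - 1.54
  = 2.0
step(z) = 1 (z≥0)

1


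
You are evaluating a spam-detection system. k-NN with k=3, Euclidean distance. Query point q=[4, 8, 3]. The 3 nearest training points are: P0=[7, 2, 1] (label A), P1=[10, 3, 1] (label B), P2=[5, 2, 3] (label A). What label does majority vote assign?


d(q,P0) = 7.0  (label A)
d(q,P1) = 8.0623  (label B)
d(q,P2) = 6.0828  (label A)
Votes: A=2, B=1
Majority → A

A


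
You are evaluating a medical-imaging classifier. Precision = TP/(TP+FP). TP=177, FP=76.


Precision = TP/(TP+FP)
= 177/(177+76)
= 177/253 = 69.96%

69.96%


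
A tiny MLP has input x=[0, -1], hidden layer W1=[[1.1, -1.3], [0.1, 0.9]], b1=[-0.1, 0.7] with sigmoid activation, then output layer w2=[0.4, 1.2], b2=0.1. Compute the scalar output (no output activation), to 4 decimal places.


z1[0] = (1.1)·(0) + (-1.3)·(-1) - 0.1 = 1.2
z1[1] = (0.1)·(0) + (0.9)·(-1) + 0.7 = -0.2
h = sigmoid(z1) = [0.7685, 0.4502]
output = (0.4)·(0.7685) + (1.2)·(0.4502) + 0.1 = 0.9476

0.9476


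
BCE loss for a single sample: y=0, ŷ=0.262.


BCE = -[y·ln(p) + (1-y)·ln(1-p)]
= -0 - 1·ln(1-0.262)
= -ln(0.738) = 0.3038

0.3038


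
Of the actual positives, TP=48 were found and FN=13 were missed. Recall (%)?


Recall = TP/(TP+FN)
= 48/(48+13)
= 48/61 = 78.69%

78.69%


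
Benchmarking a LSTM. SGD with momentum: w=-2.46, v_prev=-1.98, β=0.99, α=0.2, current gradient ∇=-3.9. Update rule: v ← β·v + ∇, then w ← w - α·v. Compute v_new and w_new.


v_new = 0.99·-1.98 - 3.9 = -1.9602 - 3.9 = -5.8602
w_new = -2.46 - 0.2·-5.8602 = -2.46 + 1.17204 = -1.28796

v_new=-5.8602, w_new=-1.28796


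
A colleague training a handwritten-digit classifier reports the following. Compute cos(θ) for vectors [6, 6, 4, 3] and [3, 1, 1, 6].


A·B = 6·3 + 6·1 + 4·1 + 3·6 = 46
‖A‖ = √97 = 9.8489, ‖B‖ = √47 = 6.8557
cos = 46/(√97·√47) = 46/√4559 = 0.6813

0.6813


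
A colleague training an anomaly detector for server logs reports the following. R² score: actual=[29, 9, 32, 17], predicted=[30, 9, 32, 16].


ȳ = 21.75
SS_res = Σ(y-ŷ)² = 2
SS_tot = Σ(y-ȳ)² = 342.75
R² = 1 - SS_res/SS_tot = 1 - 0.0058 = 0.9942

0.9942


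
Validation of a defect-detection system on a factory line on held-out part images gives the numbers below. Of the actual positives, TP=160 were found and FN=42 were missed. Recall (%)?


Recall = TP/(TP+FN)
= 160/(160+42)
= 160/202 = 79.21%

79.21%


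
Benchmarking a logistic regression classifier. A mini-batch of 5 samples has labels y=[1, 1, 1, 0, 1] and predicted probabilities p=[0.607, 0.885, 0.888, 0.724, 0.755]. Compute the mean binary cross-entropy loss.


L[0] = -ln(0.607) = 0.4992
L[1] = -ln(0.885) = 0.1222
L[2] = -ln(0.888) = 0.1188
L[3] = -ln(1-0.724) = -ln(0.276) = 1.2874
L[4] = -ln(0.755) = 0.281
mean = (0.4992 + 0.1222 + 0.1188 + 1.2874 + 0.281)/5 = 0.4617

0.4617


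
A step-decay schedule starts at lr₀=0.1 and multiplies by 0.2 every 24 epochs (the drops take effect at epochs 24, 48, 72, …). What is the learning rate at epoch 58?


n_drops = ⌊58/24⌋ = 2
lr = 0.1·0.2^2 = 0.1·0.04 = 0.004

0.004


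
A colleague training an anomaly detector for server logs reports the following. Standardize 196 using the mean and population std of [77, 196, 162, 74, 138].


μ = 129.4, σ = 47.7225
z = (196 - 129.4)/47.7225 = 1.3956

1.3956


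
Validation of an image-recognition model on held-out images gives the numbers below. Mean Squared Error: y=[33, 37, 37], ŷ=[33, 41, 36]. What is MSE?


Squared errors: (33-33)²=0, (37-41)²=16, (37-36)²=1
Sum = 17
MSE = 17/3 = 17/3

17/3


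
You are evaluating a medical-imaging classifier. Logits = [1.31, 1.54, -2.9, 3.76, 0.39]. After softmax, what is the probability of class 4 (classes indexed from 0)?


Exponentials: e^1.31=3.7062, e^1.54=4.6646, e^-2.9=0.055, e^3.76=42.9484, e^0.39=1.477
Sum = 52.8512
Softmax = [0.0701, 0.0883, 0.001, 0.8126, 0.0279]
p[4] = 1.477/52.8512 = 0.0279

0.0279


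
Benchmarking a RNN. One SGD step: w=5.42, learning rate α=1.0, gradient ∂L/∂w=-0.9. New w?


w_new = w - α·∇
= 5.42 - 1.0·-0.9
= 5.42 + 0.9
= 6.32

6.32


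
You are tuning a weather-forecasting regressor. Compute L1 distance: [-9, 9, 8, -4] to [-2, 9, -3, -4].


d = |-9+ 2| + |9-9| + |8+ 3| + |-4+ 4|
  = 7 + 0 + 11 + 0
  = 18

18


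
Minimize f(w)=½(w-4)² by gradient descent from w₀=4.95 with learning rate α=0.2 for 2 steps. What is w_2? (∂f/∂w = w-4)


step 1: grad = 4.95-4 = 0.95; w = 4.95 - 0.2·(0.95) = 4.76
step 2: grad = 4.76-4 = 0.76; w = 4.76 - 0.2·(0.76) = 4.608

4.608


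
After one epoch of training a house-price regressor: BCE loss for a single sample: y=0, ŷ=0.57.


BCE = -[y·ln(p) + (1-y)·ln(1-p)]
= -0 - 1·ln(1-0.57)
= -ln(0.43) = 0.844

0.844


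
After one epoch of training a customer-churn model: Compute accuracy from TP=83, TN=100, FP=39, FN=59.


Accuracy = (TP+TN)/(TP+TN+FP+FN)
= (83+100)/(281)
= 183/281 = 65.12%

65.12%


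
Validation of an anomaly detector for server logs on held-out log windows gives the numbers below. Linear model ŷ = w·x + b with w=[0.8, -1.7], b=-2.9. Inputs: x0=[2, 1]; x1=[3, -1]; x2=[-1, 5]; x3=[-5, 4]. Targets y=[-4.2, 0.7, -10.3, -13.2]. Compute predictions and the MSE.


ŷ0 = (0.8)·(2) + (-1.7)·(1) - 2.9 = -3.0
ŷ1 = (0.8)·(3) + (-1.7)·(-1) - 2.9 = 1.2
ŷ2 = (0.8)·(-1) + (-1.7)·(5) - 2.9 = -12.2
ŷ3 = (0.8)·(-5) + (-1.7)·(4) - 2.9 = -13.7
errors² = [1.44, 0.25, 3.61, 0.25]
MSE = 5.5500/4 = 1.3875

1.3875


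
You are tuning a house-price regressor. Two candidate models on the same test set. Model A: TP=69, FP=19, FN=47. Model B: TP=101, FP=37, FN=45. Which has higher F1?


Model A: P=69/88=0.7841, R=69/116=0.5948, F1=2PR/(P+R)=2TP/(2TP+FP+FN)=138/204=0.6765
Model B: P=101/138=0.7319, R=101/146=0.6918, F1=2PR/(P+R)=2TP/(2TP+FP+FN)=202/284=0.7113
0.6765 < 0.7113 → Model B

Model B


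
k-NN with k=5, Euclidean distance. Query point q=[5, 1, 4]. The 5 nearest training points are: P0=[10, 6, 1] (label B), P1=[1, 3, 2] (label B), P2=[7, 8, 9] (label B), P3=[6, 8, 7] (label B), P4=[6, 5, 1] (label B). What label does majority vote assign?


d(q,P0) = 7.6811  (label B)
d(q,P1) = 4.899  (label B)
d(q,P2) = 8.8318  (label B)
d(q,P3) = 7.6811  (label B)
d(q,P4) = 5.099  (label B)
Votes: A=0, B=5
Majority → B

B


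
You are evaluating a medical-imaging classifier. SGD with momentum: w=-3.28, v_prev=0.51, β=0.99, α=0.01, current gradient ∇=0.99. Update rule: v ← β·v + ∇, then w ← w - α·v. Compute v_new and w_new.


v_new = 0.99·0.51 + 0.99 = 0.5049 + 0.99 = 1.4949
w_new = -3.28 - 0.01·1.4949 = -3.28 - 0.014949 = -3.294949

v_new=1.4949, w_new=-3.294949


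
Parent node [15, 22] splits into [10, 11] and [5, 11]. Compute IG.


Parent = [15, 22], H_parent = 0.974
H_left = 0.9984 (n=21), H_right = 0.896 (n=16)
H_children = (21/37)·0.9984 + (16/37)·0.896 = 0.9541
IG = 0.974 - 0.9541 = 0.0199

0.0199


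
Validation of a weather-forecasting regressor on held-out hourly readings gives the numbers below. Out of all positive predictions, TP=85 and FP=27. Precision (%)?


Precision = TP/(TP+FP)
= 85/(85+27)
= 85/112 = 75.89%

75.89%


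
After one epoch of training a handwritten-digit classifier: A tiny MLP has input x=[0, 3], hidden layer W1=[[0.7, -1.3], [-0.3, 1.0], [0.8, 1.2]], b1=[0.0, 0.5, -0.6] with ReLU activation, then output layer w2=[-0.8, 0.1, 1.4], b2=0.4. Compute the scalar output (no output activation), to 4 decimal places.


z1[0] = (0.7)·(0) + (-1.3)·(3) + 0.0 = -3.9
z1[1] = (-0.3)·(0) + (1.0)·(3) + 0.5 = 3.5
z1[2] = (0.8)·(0) + (1.2)·(3) - 0.6 = 3.0
h = ReLU(z1) = [0.0, 3.5, 3.0]
output = (-0.8)·(0.0) + (0.1)·(3.5) + (1.4)·(3.0) + 0.4 = 4.95

4.95


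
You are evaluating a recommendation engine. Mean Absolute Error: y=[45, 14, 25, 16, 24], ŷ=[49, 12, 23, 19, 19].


Absolute errors: |45-49|=4, |14-12|=2, |25-23|=2, |16-19|=3, |24-19|=5
Sum = 16
MAE = 16/5 = 16/5

16/5


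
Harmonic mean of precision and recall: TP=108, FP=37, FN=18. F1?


Precision = 108/145 = 0.7448
Recall = 108/126 = 0.8571
F1 = 2·P·R/(P+R) = 2·TP/(2·TP+FP+FN) = 216/(216+37+18) = 216/271 = 0.797

0.797


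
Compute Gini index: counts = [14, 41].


Probabilities: [14/55, 41/55] ≈ [0.2545, 0.7455]
Σpᵢ² = (196 + 1681)/55² = 1877/3025
Gini = 1 - Σpᵢ² = 1 - 1877/3025 = 0.3795

0.3795


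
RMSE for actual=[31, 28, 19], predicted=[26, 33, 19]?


MSE = 50/3 = 16.6667
RMSE = √(50/3) = 4.0825

4.0825


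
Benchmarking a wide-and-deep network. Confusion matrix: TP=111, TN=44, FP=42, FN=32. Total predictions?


Total = TP + TN + FP + FN
= 111 + 44 + 42 + 32
= 229
(Predicted positive: 153, predicted negative: 76)

229


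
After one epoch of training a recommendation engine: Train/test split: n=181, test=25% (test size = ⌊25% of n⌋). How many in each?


Test = ⌊181·25/100⌋ = 45
Train = 181 - 45 = 136

Train: 136, Test: 45


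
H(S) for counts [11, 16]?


Probabilities: [11/27, 16/27] ≈ [0.4074, 0.5926]
H = -((11/27)·log₂(11/27) + (16/27)·log₂(16/27))
  = 0.9751 bits

0.9751 bits


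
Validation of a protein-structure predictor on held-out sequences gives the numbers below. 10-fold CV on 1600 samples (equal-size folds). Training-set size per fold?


Fold size = 1600/10 = 160
Training per fold = 1600 - 160 = 1440

1440


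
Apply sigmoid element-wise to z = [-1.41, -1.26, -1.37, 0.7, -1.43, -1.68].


σ(-1.41) = 1/(1+e^1.41) = 0.1962
σ(-1.26) = 1/(1+e^1.26) = 0.221
σ(-1.37) = 1/(1+e^1.37) = 0.2026
σ(0.7) = 1/(1+e^-0.7) = 0.6682
σ(-1.43) = 1/(1+e^1.43) = 0.1931
σ(-1.68) = 1/(1+e^1.68) = 0.1571
result = [0.1962, 0.221, 0.2026, 0.6682, 0.1931, 0.1571]

[0.1962, 0.221, 0.2026, 0.6682, 0.1931, 0.1571]


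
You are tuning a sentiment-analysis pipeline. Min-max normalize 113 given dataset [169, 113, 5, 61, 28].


min=5, max=169
(113-5)/(169-5) = 108/164 = 0.6585

0.6585


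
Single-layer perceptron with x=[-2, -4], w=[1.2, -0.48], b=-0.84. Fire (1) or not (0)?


z = (-2)·(1.2) + (-4)·(-0.48) - 0.84
  = -1.32
step(z) = 0 (z<0)

0


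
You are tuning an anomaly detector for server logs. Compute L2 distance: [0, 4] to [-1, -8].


d = √((0+ 1)² + (4+ 8)²)
  = √(1 + 144)
  = √145 = 12.0416

12.0416


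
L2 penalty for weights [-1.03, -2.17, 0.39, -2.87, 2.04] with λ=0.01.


‖w‖₂² = (-1.03)² + (-2.17)² + (0.39)² + (-2.87)² + (2.04)²
     = 1.0609 + 4.7089 + 0.1521 + 8.2369 + 4.1616
     = 18.3204
λ·‖w‖₂² = 0.01·18.3204 = 0.183204

0.183204


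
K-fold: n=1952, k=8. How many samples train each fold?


Fold size = 1952/8 = 244
Training per fold = 1952 - 244 = 1708

1708


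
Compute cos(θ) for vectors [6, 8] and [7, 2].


A·B = 6·7 + 8·2 = 58
‖A‖ = √100 = 10, ‖B‖ = √53 = 7.2801
cos = 58/(√100·√53) = 58/√5300 = 0.7967

0.7967


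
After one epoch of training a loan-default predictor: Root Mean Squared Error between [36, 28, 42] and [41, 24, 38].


MSE = 57/3 = 19
RMSE = √(57/3) = 4.3589

4.3589


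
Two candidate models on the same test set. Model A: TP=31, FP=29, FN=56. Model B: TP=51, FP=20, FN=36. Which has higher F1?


Model A: P=31/60=0.5167, R=31/87=0.3563, F1=2PR/(P+R)=2TP/(2TP+FP+FN)=62/147=0.4218
Model B: P=51/71=0.7183, R=51/87=0.5862, F1=2PR/(P+R)=2TP/(2TP+FP+FN)=102/158=0.6456
0.4218 < 0.6456 → Model B

Model B


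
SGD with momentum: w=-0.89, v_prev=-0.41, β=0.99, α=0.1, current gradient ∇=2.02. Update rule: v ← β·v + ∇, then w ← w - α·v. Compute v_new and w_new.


v_new = 0.99·-0.41 + 2.02 = -0.4059 + 2.02 = 1.6141
w_new = -0.89 - 0.1·1.6141 = -0.89 - 0.16141 = -1.05141

v_new=1.6141, w_new=-1.05141


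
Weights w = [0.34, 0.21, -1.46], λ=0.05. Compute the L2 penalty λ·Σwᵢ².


‖w‖₂² = (0.34)² + (0.21)² + (-1.46)²
     = 0.1156 + 0.0441 + 2.1316
     = 2.2913
λ·‖w‖₂² = 0.05·2.2913 = 0.114565

0.114565


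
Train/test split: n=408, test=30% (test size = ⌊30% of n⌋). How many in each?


Test = ⌊408·30/100⌋ = 122
Train = 408 - 122 = 286

Train: 286, Test: 122


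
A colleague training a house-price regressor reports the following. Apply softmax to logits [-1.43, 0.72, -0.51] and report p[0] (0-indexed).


Exponentials: e^-1.43=0.2393, e^0.72=2.0544, e^-0.51=0.6005
Sum = 2.8942
Softmax = [0.0827, 0.7098, 0.2075]
p[0] = 0.2393/2.8942 = 0.0827

0.0827


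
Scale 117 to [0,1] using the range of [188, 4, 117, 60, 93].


min=4, max=188
(117-4)/(188-4) = 113/184 = 0.6141

0.6141


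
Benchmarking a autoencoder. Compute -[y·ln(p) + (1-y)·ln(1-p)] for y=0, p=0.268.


BCE = -[y·ln(p) + (1-y)·ln(1-p)]
= -0 - 1·ln(1-0.268)
= -ln(0.732) = 0.312

0.312


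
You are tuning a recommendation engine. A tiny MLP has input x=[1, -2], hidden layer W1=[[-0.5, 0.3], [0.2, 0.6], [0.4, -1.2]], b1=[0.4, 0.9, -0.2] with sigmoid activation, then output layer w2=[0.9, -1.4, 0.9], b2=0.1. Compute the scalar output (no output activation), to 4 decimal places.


z1[0] = (-0.5)·(1) + (0.3)·(-2) + 0.4 = -0.7
z1[1] = (0.2)·(1) + (0.6)·(-2) + 0.9 = -0.1
z1[2] = (0.4)·(1) + (-1.2)·(-2) - 0.2 = 2.6
h = sigmoid(z1) = [0.3318, 0.475, 0.9309]
output = (0.9)·(0.3318) + (-1.4)·(0.475) + (0.9)·(0.9309) + 0.1 = 0.5714

0.5714


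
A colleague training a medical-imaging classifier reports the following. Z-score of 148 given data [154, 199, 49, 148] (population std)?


μ = 137.5, σ = 54.7654
z = (148 - 137.5)/54.7654 = 0.1917

0.1917


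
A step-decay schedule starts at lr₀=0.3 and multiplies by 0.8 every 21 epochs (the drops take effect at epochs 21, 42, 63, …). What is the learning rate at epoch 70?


n_drops = ⌊70/21⌋ = 3
lr = 0.3·0.8^3 = 0.3·0.512 = 0.1536

0.1536


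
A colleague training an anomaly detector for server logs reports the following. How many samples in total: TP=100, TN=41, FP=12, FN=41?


Total = TP + TN + FP + FN
= 100 + 41 + 12 + 41
= 194
(Predicted positive: 112, predicted negative: 82)

194


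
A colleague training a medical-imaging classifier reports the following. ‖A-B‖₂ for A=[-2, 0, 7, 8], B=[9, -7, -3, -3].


d = √((-2-9)² + (0+ 7)² + (7+ 3)² + (8+ 3)²)
  = √(121 + 49 + 100 + 121)
  = √391 = 19.7737

19.7737


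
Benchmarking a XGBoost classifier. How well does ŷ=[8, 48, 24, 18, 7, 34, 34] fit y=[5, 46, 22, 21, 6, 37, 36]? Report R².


ȳ = 24.7143
SS_res = Σ(y-ŷ)² = 40
SS_tot = Σ(y-ȳ)² = 1491.43
R² = 1 - SS_res/SS_tot = 1 - 0.0268 = 0.9732

0.9732


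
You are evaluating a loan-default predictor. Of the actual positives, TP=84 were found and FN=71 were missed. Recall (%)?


Recall = TP/(TP+FN)
= 84/(84+71)
= 84/155 = 54.19%

54.19%


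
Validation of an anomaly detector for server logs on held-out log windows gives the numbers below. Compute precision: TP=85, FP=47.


Precision = TP/(TP+FP)
= 85/(85+47)
= 85/132 = 64.39%

64.39%


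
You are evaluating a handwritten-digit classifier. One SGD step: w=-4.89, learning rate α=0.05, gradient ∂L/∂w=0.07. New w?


w_new = w - α·∇
= -4.89 - 0.05·0.07
= -4.89 - 0.0035
= -4.8935

-4.8935


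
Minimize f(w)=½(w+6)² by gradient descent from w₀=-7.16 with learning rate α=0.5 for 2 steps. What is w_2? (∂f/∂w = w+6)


step 1: grad = -7.16+6 = -1.16; w = -7.16 - 0.5·(-1.16) = -6.58
step 2: grad = -6.58+6 = -0.58; w = -6.58 - 0.5·(-0.58) = -6.29

-6.29


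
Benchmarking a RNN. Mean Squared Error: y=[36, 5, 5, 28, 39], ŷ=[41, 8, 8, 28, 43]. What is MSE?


Squared errors: (36-41)²=25, (5-8)²=9, (5-8)²=9, (28-28)²=0, (39-43)²=16
Sum = 59
MSE = 59/5 = 59/5

59/5
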